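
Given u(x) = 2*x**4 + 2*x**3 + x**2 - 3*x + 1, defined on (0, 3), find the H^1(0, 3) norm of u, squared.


||u||_{H^1}^2 = 3548577/70

The H^1 norm (squared) on an interval (0, L) is
  ||u||_{H^1}^2 = ∫_0^L u(x)^2 dx + ∫_0^L u'(x)^2 dx.
Compute u'(x) = 8*x**3 + 6*x**2 + 2*x - 3.
Then u(x)^2 = 4*x**8 + 8*x**7 + 8*x**6 - 8*x**5 - 7*x**4 - 2*x**3 + 11*x**2 - 6*x + 1 and u'(x)^2 = 64*x**6 + 96*x**5 + 68*x**4 - 24*x**3 - 32*x**2 - 12*x + 9.
Integrate each monomial from 0 to 3 using ∫_0^3 c·x^n dx = c·3^(n+1)/(n+1):
  ∫_0^3 u(x)^2 dx = ∫_0^3 (4*x^8 + 8*x^7 + 8*x^6 - 8*x^5 - 7*x^4 - 2*x^3 + 11*x^2 - 6*x + 1) dx. Term by term:
    ∫_0^3 4*x^8 dx = 8748;  ∫_0^3 8*x^7 dx = 6561;  ∫_0^3 8*x^6 dx = 17496/7;
    ∫_0^3 -8*x^5 dx = -972;  ∫_0^3 -7*x^4 dx = -1701/5;  ∫_0^3 -2*x^3 dx = -81/2;
    ∫_0^3 11*x^2 dx = 99;  ∫_0^3 -6*x dx = -27;  ∫_0^3 1 dx = 3.
  Sum: 8748 + 6561 + 17496/7 − 972 − 1701/5 − 81/2 + 99 − 27 + 3 = 1157151/70.
  ∫_0^3 u'(x)^2 dx = ∫_0^3 (64*x^6 + 96*x^5 + 68*x^4 - 24*x^3 - 32*x^2 - 12*x + 9) dx. Term by term:
    ∫_0^3 64*x^6 dx = 139968/7;  ∫_0^3 96*x^5 dx = 11664;  ∫_0^3 68*x^4 dx = 16524/5;
    ∫_0^3 -24*x^3 dx = -486;  ∫_0^3 -32*x^2 dx = -288;  ∫_0^3 -12*x dx = -54;
    ∫_0^3 9 dx = 27.
  Sum: 139968/7 + 11664 + 16524/5 − 486 − 288 − 54 + 27 = 1195713/35.
Adding: ||u||_{H^1}^2 = 1157151/70 + 1195713/35 = 3548577/70.


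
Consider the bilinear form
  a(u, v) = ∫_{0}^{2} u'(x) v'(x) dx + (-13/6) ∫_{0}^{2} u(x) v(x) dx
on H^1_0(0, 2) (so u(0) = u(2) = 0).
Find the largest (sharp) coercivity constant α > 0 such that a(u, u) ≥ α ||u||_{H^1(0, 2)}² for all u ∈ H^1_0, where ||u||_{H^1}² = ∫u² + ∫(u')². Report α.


α = (-26/3 + π^2)/(4 + π^2)

Coercivity of a(·,·) on H^1_0(0, 2) means a(u, u) ≥ α ||u||_{H^1}² for every u ∈ H^1_0.
The interval has length L = 2, and Poincaré/coercivity depend only on L. Here a(u, u) = ∫(u')² + (-13/6)·∫u².
Here c = -13/6 < 0 with |c| < (π/L)² = π^2/4, so coercivity still holds. The condition a(u,u) ≥ α||u||_{H^1}² reads (1−α)∫(u')² ≥ (α−c)∫u². Any admissible α is ≤ 1 (rapidly oscillating u have ∫u²/∫(u')² → 0), and α = 1 would force 0 ≥ (1−c)∫u², impossible since c < 1; so 1−α > 0. By the sharp Poincaré inequality on H^1_0 of an interval of length L, ∫(u')² ≥ (π/L)²∫u² with equality for the first sine mode sin(π(x−x₀)/L) (x₀ the left endpoint), so the inequality holds for all u iff (1−α)(π/L)² ≥ α − c, i.e. α ≤ ((π/L)² + c)/((π/L)² + 1) = (1 + c(L/π)²)/(1 + (L/π)²). (Direct route, valid since c ≤ 0: Poincaré gives c∫u² ≥ c(L/π)²∫(u')², so a(u,u) ≥ (1 + c(L/π)²)∫(u')², while ||u||_{H^1}² ≤ (1 + (L/π)²)∫(u')²; dividing yields the same α.) With (π/L)² = π^2/4 and c = -13/6, the largest admissible constant is α = ((π/L)² + c)/((π/L)² + 1).
Simplifying, α = (-26/3 + π^2)/(4 + π^2).


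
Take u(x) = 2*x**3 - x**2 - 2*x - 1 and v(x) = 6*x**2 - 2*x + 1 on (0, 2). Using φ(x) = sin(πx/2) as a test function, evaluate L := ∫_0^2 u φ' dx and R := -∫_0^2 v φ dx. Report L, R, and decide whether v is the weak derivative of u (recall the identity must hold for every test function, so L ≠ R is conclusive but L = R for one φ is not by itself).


LHS = -32/π + 192/π^3, RHS = -44/π + 192/π^3. No, v is not the weak derivative of u.

u(x) = 2*x**3 - x**2 - 2*x - 1, classical derivative u'(x) = 6*x**2 - 2*x - 2.
φ(x) = sin(πx/2), so φ'(x) = π*cos(π*x/2)/2.
Note φ(0) = φ(2) = 0, so the boundary term u·φ vanishes.
LHS = ∫_0^2 u(x) φ'(x) dx = ∫_0^2 (π*x^3*cos(π*x/2) - π*x^2*cos(π*x/2)/2 - π*x*cos(π*x/2) - π*cos(π*x/2)/2) dx. Term by term:
  ∫_0^2 -π*cos(π*x/2)/2 dx = 0;  ∫_0^2 π*x^3*cos(π*x/2) dx = -48/π + 192/π^3;  ∫_0^2 -π*x*cos(π*x/2) dx = 8/π;
  ∫_0^2 -π*x^2*cos(π*x/2)/2 dx = 8/π.
Sum: 0 + -48/π + 192/π^3 + 8/π + 8/π = -32/π + 192/π^3.
So LHS = -32/π + 192/π^3.
∫_0^2 v(x) φ(x) dx = ∫_0^2 (6*x^2*sin(π*x/2) - 2*x*sin(π*x/2) + sin(π*x/2)) dx. Term by term:
  ∫_0^2 -2*x*sin(π*x/2) dx = -8/π;  ∫_0^2 6*x^2*sin(π*x/2) dx = -192/π^3 + 48/π;  ∫_0^2 sin(π*x/2) dx = 4/π.
Sum: -8/π + -192/π^3 + 48/π + 4/π = -192/π^3 + 44/π.
So RHS = -∫_0^2 v(x) φ(x) dx = -44/π + 192/π^3.
LHS − RHS = 12/π ≠ 0, so the identity fails.
(For a valid weak derivative the identity must hold for EVERY test function, in particular this one. The failure shows v is NOT the weak derivative of u.)
Correct weak derivative would be u'(x) = 6*x**2 - 2*x - 2.


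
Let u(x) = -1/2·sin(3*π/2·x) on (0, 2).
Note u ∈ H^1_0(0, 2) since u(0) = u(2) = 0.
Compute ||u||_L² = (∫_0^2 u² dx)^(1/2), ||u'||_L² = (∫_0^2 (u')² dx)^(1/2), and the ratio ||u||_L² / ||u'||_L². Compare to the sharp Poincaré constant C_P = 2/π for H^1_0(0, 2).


||u||_L² / ||u'||_L² = 2/(3*π) < C_P = 2/π.

u(x) = -1/2·sin(3*π/2·x), so u'(x) = -3*π*cos(3*π*x/2)/4.
Writing u(x) = A·sin(kπx/L) with A = -1/2 and k = 3, use ∫_0^L sin²(kπx/L) dx = L/2 and ∫_0^L cos²(kπx/L) dx = L/2.
u² = 1/4·sin²(3*π/2·x) and (u')² = 9*π^2/16·cos²(3*π/2·x), and each of sin², cos² integrates to L/2 = 1 over (0, 2).
∫_0^2 u² dx = 1/4, so ||u||_L² = 1/2.
∫_0^2 (u')² dx = 9*π^2/16, so ||u'||_L² = 3*π/4.
Ratio ||u||_L² / ||u'||_L² = 2/(3*π).
Sharp Poincaré constant on H^1_0(0, 2) is C_P = L/π = 2/π, achieved by sin(π/2·x).
This is the k = 3 harmonic; the ratio L/(kπ) is strictly less than C_P = L/π, consistent with the sharp inequality ||u||_L² ≤ C_P ||u'||_L².


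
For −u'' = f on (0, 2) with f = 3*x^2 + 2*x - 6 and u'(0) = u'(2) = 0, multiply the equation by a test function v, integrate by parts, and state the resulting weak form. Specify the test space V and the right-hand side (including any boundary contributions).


V = H^1(0, 2) (no boundary constraint on v; u is determined up to an additive constant); weak form: ∫_0^2 u'v' dx = ∫_0^2 (3*x^2 + 2*x - 6) v dx for all v ∈ V.

Multiply both sides by a test function v and integrate from 0 to 2:
  ∫_0^2 −u''(x) v(x) dx = ∫_0^2 f(x) v(x) dx.
Integrate the LHS by parts once:
  ∫_0^2 −u'' v dx = −[u'(x) v(x)]_0^2 + ∫_0^2 u'(x) v'(x) dx.
Thus ∫_0^2 u'(x) v'(x) dx = ∫_0^2 f(x) v(x) dx + [u'(x) v(x)]_0^2.
Choose V so that boundary terms are either known or forced to vanish.
u has homogeneous Neumann: u'(0) = u'(2) = 0. So [u' v]_0^2 = 0·v(2) − 0·v(0) = 0 for any v; take V = H^1(0, 2).
Weak formulation: find u (satisfying any essential BC) such that ∫_0^2 u'(x) v'(x) dx = ∫_0^2 f v dx for all v ∈ V (homogeneous Neumann, so boundary terms vanish).
Substituting f(x) = 3*x^2 + 2*x - 6, the right-hand side is ∫_0^2 (3*x^2 + 2*x - 6) v dx.
Compatibility check (pure Neumann): taking v ≡ 1 ∈ V gives 0 = ∫_0^2 f dx + (0) − (0), i.e. ∫_0^2 f dx must equal u'(0) − u'(2) = 0. Indeed ∫_0^2 (3*x^2 + 2*x - 6) dx = 0, so the data are compatible. The solution is then unique only up to an additive constant (fix it e.g. by requiring ∫_0^2 u dx = 0).


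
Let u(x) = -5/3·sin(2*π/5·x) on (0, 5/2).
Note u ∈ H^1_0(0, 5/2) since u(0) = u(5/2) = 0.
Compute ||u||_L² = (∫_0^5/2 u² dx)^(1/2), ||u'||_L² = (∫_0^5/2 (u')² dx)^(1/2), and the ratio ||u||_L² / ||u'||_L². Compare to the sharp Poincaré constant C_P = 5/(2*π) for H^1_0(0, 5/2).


||u||_L² / ||u'||_L² = 5/(2*π) = C_P.

u(x) = -5/3·sin(2*π/5·x), so u'(x) = -2*π*cos(2*π*x/5)/3.
Writing u(x) = A·sin(kπx/L) with A = -5/3 and k = 1, use ∫_0^L sin²(kπx/L) dx = L/2 and ∫_0^L cos²(kπx/L) dx = L/2.
u² = 25/9·sin²(2*π/5·x) and (u')² = 4*π^2/9·cos²(2*π/5·x), and each of sin², cos² integrates to L/2 = 5/4 over (0, 5/2).
∫_0^5/2 u² dx = 125/36, so ||u||_L² = 5*sqrt(5)/6.
∫_0^5/2 (u')² dx = 5*π^2/9, so ||u'||_L² = sqrt(5)*π/3.
Ratio ||u||_L² / ||u'||_L² = 5/(2*π).
Sharp Poincaré constant on H^1_0(0, 5/2) is C_P = L/π = 5/(2*π), achieved by sin(2*π/5·x).
This is the k = 1 eigenfunction (up to amplitude), so the ratio equals the sharp Poincaré constant exactly.


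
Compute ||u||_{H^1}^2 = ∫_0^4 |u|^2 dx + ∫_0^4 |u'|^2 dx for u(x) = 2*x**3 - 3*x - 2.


||u||_{H^1}^2 = 466812/35

The H^1 norm (squared) on an interval (0, L) is
  ||u||_{H^1}^2 = ∫_0^L u(x)^2 dx + ∫_0^L u'(x)^2 dx.
Compute u'(x) = 6*x**2 - 3.
Then u(x)^2 = 4*x**6 - 12*x**4 - 8*x**3 + 9*x**2 + 12*x + 4 and u'(x)^2 = 36*x**4 - 36*x**2 + 9.
Integrate each monomial from 0 to 4 using ∫_0^4 c·x^n dx = c·4^(n+1)/(n+1):
  ∫_0^4 u(x)^2 dx = ∫_0^4 (4*x^6 - 12*x^4 - 8*x^3 + 9*x^2 + 12*x + 4) dx. Term by term:
    ∫_0^4 4*x^6 dx = 65536/7;  ∫_0^4 -12*x^4 dx = -12288/5;  ∫_0^4 -8*x^3 dx = -512;
    ∫_0^4 9*x^2 dx = 192;  ∫_0^4 12*x dx = 96;  ∫_0^4 4 dx = 16.
  Sum: 65536/7 − 12288/5 − 512 + 192 + 96 + 16 = 234384/35.
  ∫_0^4 u'(x)^2 dx = ∫_0^4 (36*x^4 - 36*x^2 + 9) dx. Term by term:
    ∫_0^4 36*x^4 dx = 36864/5;  ∫_0^4 -36*x^2 dx = -768;  ∫_0^4 9 dx = 36.
  Sum: 36864/5 − 768 + 36 = 33204/5.
Adding: ||u||_{H^1}^2 = 234384/35 + 33204/5 = 466812/35.


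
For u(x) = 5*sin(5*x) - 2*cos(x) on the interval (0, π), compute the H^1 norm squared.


||u||_{H^1(0,π)}^2 = 329*π

u'(x) = 2*sin(x) + 25*cos(5*x).
Expand u² and (u')² and integrate term by term on (0, π), using: for integers n ≥ 1, ∫_0^π sin²(nx) dx = ∫_0^π cos²(nx) dx = π/2; for n ≠ n', ∫_0^π sin(nx)sin(n'x) dx = ∫_0^π cos(nx)cos(n'x) dx = 0; and by product-to-sum, ∫_0^π sin(nx)cos(n'x) dx = ½∫_0^π [sin((n+n')x) + sin((n−n')x)] dx, which is 0 when n+n' is even and 2n/(n²−n'²) when n+n' is odd (it need not vanish on (0, π)).
  u² squared terms: (-2)²·∫cos(x)² dx = 4·π/2 = 2*π;  (5)²·∫sin(5x)² dx = 25·π/2 = 25*π/2.
  u² cross terms: 2·(-2)·(5)·∫cos(x)·sin(5x) dx = -20·(0) = 0.
  So ∫_0^π u² dx = 2*π + 25*π/2 + 0 = 29*π/2.
  (u')² squared terms: (2)²·∫sin(x)² dx = 4·π/2 = 2*π;  (25)²·∫cos(5x)² dx = 625·π/2 = 625*π/2.
  (u')² cross terms: 2·(2)·(25)·∫sin(x)·cos(5x) dx = 100·(0) = 0.
  So ∫_0^π (u')² dx = 2*π + 625*π/2 + 0 = 629*π/2.
||u||_{H^1}^2 = (29*π/2) + (629*π/2) = 329*π.


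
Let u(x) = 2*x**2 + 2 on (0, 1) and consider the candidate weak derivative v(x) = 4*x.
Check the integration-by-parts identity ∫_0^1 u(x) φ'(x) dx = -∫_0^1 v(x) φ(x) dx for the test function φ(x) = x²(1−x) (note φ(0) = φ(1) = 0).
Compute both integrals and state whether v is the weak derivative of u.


LHS = -1/5, RHS = -1/5. Yes, v = u' weakly.

u(x) = 2*x**2 + 2, classical derivative u'(x) = 4*x.
φ(x) = x²(1−x), so φ'(x) = x*(2 - 3*x).
Note φ(0) = φ(1) = 0, so the boundary term u·φ vanishes.
LHS = ∫_0^1 u(x) φ'(x) dx = ∫_0^1 (-6*x^4 + 4*x^3 - 6*x^2 + 4*x) dx. Term by term:
  ∫_0^1 -6*x^4 dx = -6/5;  ∫_0^1 4*x^3 dx = 1;  ∫_0^1 -6*x^2 dx = -2;
  ∫_0^1 4*x dx = 2.
Sum: -6/5 + 1 − 2 + 2 = -1/5.
So LHS = -1/5.
∫_0^1 v(x) φ(x) dx = ∫_0^1 (-4*x^4 + 4*x^3) dx. Term by term:
  ∫_0^1 -4*x^4 dx = -4/5;  ∫_0^1 4*x^3 dx = 1.
Sum: -4/5 + 1 = 1/5.
So RHS = -∫_0^1 v(x) φ(x) dx = -1/5.
LHS = RHS, so the identity holds for this test φ.
Moreover u is smooth here and v(x) = u'(x) = 4*x pointwise, so the identity holds for every test function. Hence v is the weak derivative of u.


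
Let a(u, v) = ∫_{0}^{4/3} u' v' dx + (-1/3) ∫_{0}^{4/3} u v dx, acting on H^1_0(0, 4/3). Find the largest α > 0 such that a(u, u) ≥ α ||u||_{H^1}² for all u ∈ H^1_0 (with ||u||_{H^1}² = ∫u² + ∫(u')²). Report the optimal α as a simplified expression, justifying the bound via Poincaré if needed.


α = (-16 + 27*π^2)/(3*(16 + 9*π^2))

Coercivity of a(·,·) on H^1_0(0, 4/3) means a(u, u) ≥ α ||u||_{H^1}² for every u ∈ H^1_0.
The interval has length L = 4/3, and Poincaré/coercivity depend only on L. Here a(u, u) = ∫(u')² + (-1/3)·∫u².
Here c = -1/3 < 0 with |c| < (π/L)² = 9*π^2/16, so coercivity still holds. The condition a(u,u) ≥ α||u||_{H^1}² reads (1−α)∫(u')² ≥ (α−c)∫u². Any admissible α is ≤ 1 (rapidly oscillating u have ∫u²/∫(u')² → 0), and α = 1 would force 0 ≥ (1−c)∫u², impossible since c < 1; so 1−α > 0. By the sharp Poincaré inequality on H^1_0 of an interval of length L, ∫(u')² ≥ (π/L)²∫u² with equality for the first sine mode sin(π(x−x₀)/L) (x₀ the left endpoint), so the inequality holds for all u iff (1−α)(π/L)² ≥ α − c, i.e. α ≤ ((π/L)² + c)/((π/L)² + 1) = (1 + c(L/π)²)/(1 + (L/π)²). (Direct route, valid since c ≤ 0: Poincaré gives c∫u² ≥ c(L/π)²∫(u')², so a(u,u) ≥ (1 + c(L/π)²)∫(u')², while ||u||_{H^1}² ≤ (1 + (L/π)²)∫(u')²; dividing yields the same α.) With (π/L)² = 9*π^2/16 and c = -1/3, the largest admissible constant is α = ((π/L)² + c)/((π/L)² + 1).
Simplifying, α = (-16 + 27*π^2)/(3*(16 + 9*π^2)).


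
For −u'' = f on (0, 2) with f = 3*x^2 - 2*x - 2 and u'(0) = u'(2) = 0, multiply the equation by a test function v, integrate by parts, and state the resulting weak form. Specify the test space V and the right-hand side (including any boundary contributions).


V = H^1(0, 2) (no boundary constraint on v; u is determined up to an additive constant); weak form: ∫_0^2 u'v' dx = ∫_0^2 (3*x^2 - 2*x - 2) v dx for all v ∈ V.

Multiply both sides by a test function v and integrate from 0 to 2:
  ∫_0^2 −u''(x) v(x) dx = ∫_0^2 f(x) v(x) dx.
Integrate the LHS by parts once:
  ∫_0^2 −u'' v dx = −[u'(x) v(x)]_0^2 + ∫_0^2 u'(x) v'(x) dx.
Thus ∫_0^2 u'(x) v'(x) dx = ∫_0^2 f(x) v(x) dx + [u'(x) v(x)]_0^2.
Choose V so that boundary terms are either known or forced to vanish.
u has homogeneous Neumann: u'(0) = u'(2) = 0. So [u' v]_0^2 = 0·v(2) − 0·v(0) = 0 for any v; take V = H^1(0, 2).
Weak formulation: find u (satisfying any essential BC) such that ∫_0^2 u'(x) v'(x) dx = ∫_0^2 f v dx for all v ∈ V (homogeneous Neumann, so boundary terms vanish).
Substituting f(x) = 3*x^2 - 2*x - 2, the right-hand side is ∫_0^2 (3*x^2 - 2*x - 2) v dx.
Compatibility check (pure Neumann): taking v ≡ 1 ∈ V gives 0 = ∫_0^2 f dx + (0) − (0), i.e. ∫_0^2 f dx must equal u'(0) − u'(2) = 0. Indeed ∫_0^2 (3*x^2 - 2*x - 2) dx = 0, so the data are compatible. The solution is then unique only up to an additive constant (fix it e.g. by requiring ∫_0^2 u dx = 0).


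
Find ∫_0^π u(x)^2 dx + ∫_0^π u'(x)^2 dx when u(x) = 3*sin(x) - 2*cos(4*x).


||u||_{H^1(0,π)}^2 = 136/5 + 43*π

u'(x) = 8*sin(4*x) + 3*cos(x).
Expand u² and (u')² and integrate term by term on (0, π), using: for integers n ≥ 1, ∫_0^π sin²(nx) dx = ∫_0^π cos²(nx) dx = π/2; for n ≠ n', ∫_0^π sin(nx)sin(n'x) dx = ∫_0^π cos(nx)cos(n'x) dx = 0; and by product-to-sum, ∫_0^π sin(nx)cos(n'x) dx = ½∫_0^π [sin((n+n')x) + sin((n−n')x)] dx, which is 0 when n+n' is even and 2n/(n²−n'²) when n+n' is odd (it need not vanish on (0, π)).
  u² squared terms: (-2)²·∫cos(4x)² dx = 4·π/2 = 2*π;  (3)²·∫sin(x)² dx = 9·π/2 = 9*π/2.
  u² cross terms: 2·(-2)·(3)·∫cos(4x)·sin(x) dx = -12·(-2/15) = 8/5.
  So ∫_0^π u² dx = 2*π + 9*π/2 + 8/5 = 8/5 + 13*π/2.
  (u')² squared terms: (3)²·∫cos(x)² dx = 9·π/2 = 9*π/2;  (8)²·∫sin(4x)² dx = 64·π/2 = 32*π.
  (u')² cross terms: 2·(3)·(8)·∫cos(x)·sin(4x) dx = 48·(8/15) = 128/5.
  So ∫_0^π (u')² dx = 9*π/2 + 32*π + 128/5 = 128/5 + 73*π/2.
||u||_{H^1}^2 = (8/5 + 13*π/2) + (128/5 + 73*π/2) = 136/5 + 43*π.


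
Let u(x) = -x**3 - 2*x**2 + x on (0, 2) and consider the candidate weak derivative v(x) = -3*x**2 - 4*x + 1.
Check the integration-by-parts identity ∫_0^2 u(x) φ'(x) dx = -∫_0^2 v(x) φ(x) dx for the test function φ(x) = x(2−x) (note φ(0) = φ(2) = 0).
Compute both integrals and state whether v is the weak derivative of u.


LHS = 44/5, RHS = 44/5. Yes, v = u' weakly.

u(x) = -x**3 - 2*x**2 + x, classical derivative u'(x) = -3*x**2 - 4*x + 1.
φ(x) = x(2−x), so φ'(x) = 2 - 2*x.
Note φ(0) = φ(2) = 0, so the boundary term u·φ vanishes.
LHS = ∫_0^2 u(x) φ'(x) dx = ∫_0^2 (2*x^4 + 2*x^3 - 6*x^2 + 2*x) dx. Term by term:
  ∫_0^2 2*x^4 dx = 64/5;  ∫_0^2 2*x^3 dx = 8;  ∫_0^2 -6*x^2 dx = -16;
  ∫_0^2 2*x dx = 4.
Sum: 64/5 + 8 − 16 + 4 = 44/5.
So LHS = 44/5.
∫_0^2 v(x) φ(x) dx = ∫_0^2 (3*x^4 - 2*x^3 - 9*x^2 + 2*x) dx. Term by term:
  ∫_0^2 3*x^4 dx = 96/5;  ∫_0^2 -2*x^3 dx = -8;  ∫_0^2 -9*x^2 dx = -24;
  ∫_0^2 2*x dx = 4.
Sum: 96/5 − 8 − 24 + 4 = -44/5.
So RHS = -∫_0^2 v(x) φ(x) dx = 44/5.
LHS = RHS, so the identity holds for this test φ.
Moreover u is smooth here and v(x) = u'(x) = -3*x**2 - 4*x + 1 pointwise, so the identity holds for every test function. Hence v is the weak derivative of u.


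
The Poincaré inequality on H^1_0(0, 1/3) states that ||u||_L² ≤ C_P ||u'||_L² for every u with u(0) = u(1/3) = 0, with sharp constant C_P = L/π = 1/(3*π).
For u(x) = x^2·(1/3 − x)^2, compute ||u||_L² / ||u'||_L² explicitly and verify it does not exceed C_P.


||u||_L² / ||u'||_L² = sqrt(3)/18 < C_P = 1/(3*π).

u(x) = x^2·(1/3 − x)^2, so u'(x) = 2*x*(3*x - 1)*(6*x - 1)/9.
u(x) = x^2·(1/3 − x)^2 vanishes at x = 0 and x = 1/3, so u ∈ H^1_0(0, 1/3). Differentiate via the product rule and integrate the resulting polynomials term by term.
  ∫_0^1/3 u² dx = ∫_0^1/3 (x^8 - 4*x^7/3 + 2*x^6/3 - 4*x^5/27 + x^4/81) dx. Term by term:
    ∫_0^1/3 x^8 dx = 1/177147;  ∫_0^1/3 -4*x^7/3 dx = -1/39366;  ∫_0^1/3 2*x^6/3 dx = 2/45927;
    ∫_0^1/3 -4*x^5/27 dx = -2/59049;  ∫_0^1/3 x^4/81 dx = 1/98415.
  Sum: 1/177147 − 1/39366 + 2/45927 − 2/59049 + 1/98415 = 1/12400290.
  ∫_0^1/3 (u')² dx = ∫_0^1/3 (16*x^6 - 16*x^5 + 52*x^4/9 - 8*x^3/9 + 4*x^2/81) dx. Term by term:
    ∫_0^1/3 16*x^6 dx = 16/15309;  ∫_0^1/3 -16*x^5 dx = -8/2187;  ∫_0^1/3 52*x^4/9 dx = 52/10935;
    ∫_0^1/3 -8*x^3/9 dx = -2/729;  ∫_0^1/3 4*x^2/81 dx = 4/6561.
  Sum: 16/15309 − 8/2187 + 52/10935 − 2/729 + 4/6561 = 2/229635.
∫_0^1/3 u² dx = 1/12400290, so ||u||_L² = sqrt(210)/51030.
∫_0^1/3 (u')² dx = 2/229635, so ||u'||_L² = sqrt(70)/2835.
Ratio ||u||_L² / ||u'||_L² = sqrt(3)/18.
Sharp Poincaré constant on H^1_0(0, 1/3) is C_P = L/π = 1/(3*π), achieved by sin(3*π·x).
A polynomial bump cannot attain the sharp Poincaré constant (only the first sine eigenfunction does), so the ratio is strictly less than C_P, consistent with ||u||_L² ≤ C_P ||u'||_L².


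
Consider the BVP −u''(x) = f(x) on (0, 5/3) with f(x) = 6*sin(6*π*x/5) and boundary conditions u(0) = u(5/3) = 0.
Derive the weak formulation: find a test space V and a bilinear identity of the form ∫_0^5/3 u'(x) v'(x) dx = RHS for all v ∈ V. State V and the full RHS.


V = H^1_0(0, 5/3) (so v(0) = v(5/3) = 0); weak form: ∫_0^5/3 u'v' dx = ∫_0^5/3 (6*sin(6*π*x/5)) v dx for all v ∈ V.

Multiply both sides by a test function v and integrate from 0 to 5/3:
  ∫_0^5/3 −u''(x) v(x) dx = ∫_0^5/3 f(x) v(x) dx.
Integrate the LHS by parts once:
  ∫_0^5/3 −u'' v dx = −[u'(x) v(x)]_0^5/3 + ∫_0^5/3 u'(x) v'(x) dx.
Thus ∫_0^5/3 u'(x) v'(x) dx = ∫_0^5/3 f(x) v(x) dx + [u'(x) v(x)]_0^5/3.
Choose V so that boundary terms are either known or forced to vanish.
u is Dirichlet: u(0) = u(5/3) = 0. Let V = H^1_0(0, 5/3); then v(0) = v(5/3) = 0, and [u' v]_0^5/3 = 0.
Weak formulation: find u (satisfying any essential BC) such that ∫_0^5/3 u'(x) v'(x) dx = ∫_0^5/3 f v dx for all v ∈ V.
Substituting f(x) = 6*sin(6*π*x/5), the right-hand side is ∫_0^5/3 (6*sin(6*π*x/5)) v dx.


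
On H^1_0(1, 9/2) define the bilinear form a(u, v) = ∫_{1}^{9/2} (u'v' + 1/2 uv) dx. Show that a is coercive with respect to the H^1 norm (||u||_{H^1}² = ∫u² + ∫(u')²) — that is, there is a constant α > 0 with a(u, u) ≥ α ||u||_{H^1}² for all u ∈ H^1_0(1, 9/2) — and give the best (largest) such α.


α = (49 + 8*π^2)/(2*(4*π^2 + 49))

Coercivity of a(·,·) on H^1_0(1, 9/2) means a(u, u) ≥ α ||u||_{H^1}² for every u ∈ H^1_0.
The interval has length L = 7/2, and Poincaré/coercivity depend only on L. Here a(u, u) = ∫(u')² + (1/2)·∫u².
Here 0 < c = 1/2 < 1. The condition a(u,u) ≥ α||u||_{H^1}² reads (1−α)∫(u')² ≥ (α−c)∫u². Any admissible α is ≤ 1 (rapidly oscillating u have ∫u²/∫(u')² → 0), and α = 1 would force 0 ≥ (1−c)∫u², impossible since c < 1; so 1−α > 0. By the sharp Poincaré inequality on H^1_0 of an interval of length L, ∫(u')² ≥ (π/L)²∫u² with equality for the first sine mode sin(π(x−x₀)/L) (x₀ the left endpoint), so the inequality holds for all u iff (1−α)(π/L)² ≥ α − c, i.e. α ≤ ((π/L)² + c)/((π/L)² + 1) = (1 + c(L/π)²)/(1 + (L/π)²). With (π/L)² = 4*π^2/49 and c = 1/2, the largest admissible constant is α = ((π/L)² + c)/((π/L)² + 1).
Simplifying, α = (49 + 8*π^2)/(2*(4*π^2 + 49)).


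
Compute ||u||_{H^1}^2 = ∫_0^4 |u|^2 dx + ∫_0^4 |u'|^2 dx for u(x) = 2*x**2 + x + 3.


||u||_{H^1}^2 = 27688/15

The H^1 norm (squared) on an interval (0, L) is
  ||u||_{H^1}^2 = ∫_0^L u(x)^2 dx + ∫_0^L u'(x)^2 dx.
Compute u'(x) = 4*x + 1.
Then u(x)^2 = 4*x**4 + 4*x**3 + 13*x**2 + 6*x + 9 and u'(x)^2 = 16*x**2 + 8*x + 1.
Integrate each monomial from 0 to 4 using ∫_0^4 c·x^n dx = c·4^(n+1)/(n+1):
  ∫_0^4 u(x)^2 dx = ∫_0^4 (4*x^4 + 4*x^3 + 13*x^2 + 6*x + 9) dx. Term by term:
    ∫_0^4 4*x^4 dx = 4096/5;  ∫_0^4 4*x^3 dx = 256;  ∫_0^4 13*x^2 dx = 832/3;
    ∫_0^4 6*x dx = 48;  ∫_0^4 9 dx = 36.
  Sum: 4096/5 + 256 + 832/3 + 48 + 36 = 21548/15.
  ∫_0^4 u'(x)^2 dx = ∫_0^4 (16*x^2 + 8*x + 1) dx. Term by term:
    ∫_0^4 16*x^2 dx = 1024/3;  ∫_0^4 8*x dx = 64;  ∫_0^4 1 dx = 4.
  Sum: 1024/3 + 64 + 4 = 1228/3.
Adding: ||u||_{H^1}^2 = 21548/15 + 1228/3 = 27688/15.


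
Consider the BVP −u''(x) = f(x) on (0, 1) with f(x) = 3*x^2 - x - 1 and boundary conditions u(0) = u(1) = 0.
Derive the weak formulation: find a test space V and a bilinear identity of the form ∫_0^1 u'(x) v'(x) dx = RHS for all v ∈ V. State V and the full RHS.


V = H^1_0(0, 1) (so v(0) = v(1) = 0); weak form: ∫_0^1 u'v' dx = ∫_0^1 (3*x^2 - x - 1) v dx for all v ∈ V.

Multiply both sides by a test function v and integrate from 0 to 1:
  ∫_0^1 −u''(x) v(x) dx = ∫_0^1 f(x) v(x) dx.
Integrate the LHS by parts once:
  ∫_0^1 −u'' v dx = −[u'(x) v(x)]_0^1 + ∫_0^1 u'(x) v'(x) dx.
Thus ∫_0^1 u'(x) v'(x) dx = ∫_0^1 f(x) v(x) dx + [u'(x) v(x)]_0^1.
Choose V so that boundary terms are either known or forced to vanish.
u is Dirichlet: u(0) = u(1) = 0. Let V = H^1_0(0, 1); then v(0) = v(1) = 0, and [u' v]_0^1 = 0.
Weak formulation: find u (satisfying any essential BC) such that ∫_0^1 u'(x) v'(x) dx = ∫_0^1 f v dx for all v ∈ V.
Substituting f(x) = 3*x^2 - x - 1, the right-hand side is ∫_0^1 (3*x^2 - x - 1) v dx.


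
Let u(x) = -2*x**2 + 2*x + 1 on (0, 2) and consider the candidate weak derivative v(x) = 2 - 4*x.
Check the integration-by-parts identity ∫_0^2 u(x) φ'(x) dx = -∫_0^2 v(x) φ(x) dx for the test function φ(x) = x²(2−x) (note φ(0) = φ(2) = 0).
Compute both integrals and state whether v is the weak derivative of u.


LHS = 56/15, RHS = 56/15. Yes, v = u' weakly.

u(x) = -2*x**2 + 2*x + 1, classical derivative u'(x) = 2 - 4*x.
φ(x) = x²(2−x), so φ'(x) = x*(4 - 3*x).
Note φ(0) = φ(2) = 0, so the boundary term u·φ vanishes.
LHS = ∫_0^2 u(x) φ'(x) dx = ∫_0^2 (6*x^4 - 14*x^3 + 5*x^2 + 4*x) dx. Term by term:
  ∫_0^2 6*x^4 dx = 192/5;  ∫_0^2 -14*x^3 dx = -56;  ∫_0^2 5*x^2 dx = 40/3;
  ∫_0^2 4*x dx = 8.
Sum: 192/5 − 56 + 40/3 + 8 = 56/15.
So LHS = 56/15.
∫_0^2 v(x) φ(x) dx = ∫_0^2 (4*x^4 - 10*x^3 + 4*x^2) dx. Term by term:
  ∫_0^2 4*x^4 dx = 128/5;  ∫_0^2 -10*x^3 dx = -40;  ∫_0^2 4*x^2 dx = 32/3.
Sum: 128/5 − 40 + 32/3 = -56/15.
So RHS = -∫_0^2 v(x) φ(x) dx = 56/15.
LHS = RHS, so the identity holds for this test φ.
Moreover u is smooth here and v(x) = u'(x) = 2 - 4*x pointwise, so the identity holds for every test function. Hence v is the weak derivative of u.


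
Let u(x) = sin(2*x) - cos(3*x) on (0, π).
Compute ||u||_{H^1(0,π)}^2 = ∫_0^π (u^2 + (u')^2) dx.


||u||_{H^1(0,π)}^2 = 16 + 15*π/2

u'(x) = 3*sin(3*x) + 2*cos(2*x).
Expand u² and (u')² and integrate term by term on (0, π), using: for integers n ≥ 1, ∫_0^π sin²(nx) dx = ∫_0^π cos²(nx) dx = π/2; for n ≠ n', ∫_0^π sin(nx)sin(n'x) dx = ∫_0^π cos(nx)cos(n'x) dx = 0; and by product-to-sum, ∫_0^π sin(nx)cos(n'x) dx = ½∫_0^π [sin((n+n')x) + sin((n−n')x)] dx, which is 0 when n+n' is even and 2n/(n²−n'²) when n+n' is odd (it need not vanish on (0, π)).
  u² squared terms: (-1)²·∫cos(3x)² dx = 1·π/2 = π/2;  (1)²·∫sin(2x)² dx = 1·π/2 = π/2.
  u² cross terms: 2·(-1)·(1)·∫cos(3x)·sin(2x) dx = -2·(-4/5) = 8/5.
  So ∫_0^π u² dx = π/2 + π/2 + 8/5 = 8/5 + π.
  (u')² squared terms: (2)²·∫cos(2x)² dx = 4·π/2 = 2*π;  (3)²·∫sin(3x)² dx = 9·π/2 = 9*π/2.
  (u')² cross terms: 2·(2)·(3)·∫cos(2x)·sin(3x) dx = 12·(6/5) = 72/5.
  So ∫_0^π (u')² dx = 2*π + 9*π/2 + 72/5 = 72/5 + 13*π/2.
||u||_{H^1}^2 = (8/5 + π) + (72/5 + 13*π/2) = 16 + 15*π/2.


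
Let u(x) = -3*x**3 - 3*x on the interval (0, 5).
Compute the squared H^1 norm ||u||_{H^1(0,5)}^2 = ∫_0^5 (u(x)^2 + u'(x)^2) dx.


||u||_{H^1}^2 = 1154940/7

The H^1 norm (squared) on an interval (0, L) is
  ||u||_{H^1}^2 = ∫_0^L u(x)^2 dx + ∫_0^L u'(x)^2 dx.
Compute u'(x) = -9*x**2 - 3.
Then u(x)^2 = 9*x**6 + 18*x**4 + 9*x**2 and u'(x)^2 = 81*x**4 + 54*x**2 + 9.
Integrate each monomial from 0 to 5 using ∫_0^5 c·x^n dx = c·5^(n+1)/(n+1):
  ∫_0^5 u(x)^2 dx = ∫_0^5 (9*x^6 + 18*x^4 + 9*x^2) dx. Term by term:
    ∫_0^5 9*x^6 dx = 703125/7;  ∫_0^5 18*x^4 dx = 11250;  ∫_0^5 9*x^2 dx = 375.
  Sum: 703125/7 + 11250 + 375 = 784500/7.
  ∫_0^5 u'(x)^2 dx = ∫_0^5 (81*x^4 + 54*x^2 + 9) dx. Term by term:
    ∫_0^5 81*x^4 dx = 50625;  ∫_0^5 54*x^2 dx = 2250;  ∫_0^5 9 dx = 45.
  Sum: 50625 + 2250 + 45 = 52920.
Adding: ||u||_{H^1}^2 = 784500/7 + 52920 = 1154940/7.


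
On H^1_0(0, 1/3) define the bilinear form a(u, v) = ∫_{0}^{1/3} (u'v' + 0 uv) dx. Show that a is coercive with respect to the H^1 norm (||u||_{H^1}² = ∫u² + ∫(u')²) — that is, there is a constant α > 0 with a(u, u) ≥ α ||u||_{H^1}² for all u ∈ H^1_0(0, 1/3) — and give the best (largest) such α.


α = 9*π^2/(1 + 9*π^2)

Coercivity of a(·,·) on H^1_0(0, 1/3) means a(u, u) ≥ α ||u||_{H^1}² for every u ∈ H^1_0.
The interval has length L = 1/3, and Poincaré/coercivity depend only on L. Here a(u, u) = ∫(u')² + (0)·∫u².
Here c = 0, so a(u,u) = ∫(u')² alone. The condition a(u,u) ≥ α||u||_{H^1}² reads (1−α)∫(u')² ≥ (α−c)∫u². Any admissible α is ≤ 1 (rapidly oscillating u have ∫u²/∫(u')² → 0), and α = 1 would force 0 ≥ (1−c)∫u², impossible since c < 1; so 1−α > 0. By the sharp Poincaré inequality on H^1_0 of an interval of length L, ∫(u')² ≥ (π/L)²∫u² with equality for the first sine mode sin(π(x−x₀)/L) (x₀ the left endpoint), so the inequality holds for all u iff (1−α)(π/L)² ≥ α − c, i.e. α ≤ ((π/L)² + c)/((π/L)² + 1) = (1 + c(L/π)²)/(1 + (L/π)²). (Direct route, valid since c ≤ 0: Poincaré gives c∫u² ≥ c(L/π)²∫(u')², so a(u,u) ≥ (1 + c(L/π)²)∫(u')², while ||u||_{H^1}² ≤ (1 + (L/π)²)∫(u')²; dividing yields the same α.) With (π/L)² = 9*π^2 and c = 0, the largest admissible constant is α = ((π/L)² + c)/((π/L)² + 1).
Simplifying, α = 9*π^2/(1 + 9*π^2).


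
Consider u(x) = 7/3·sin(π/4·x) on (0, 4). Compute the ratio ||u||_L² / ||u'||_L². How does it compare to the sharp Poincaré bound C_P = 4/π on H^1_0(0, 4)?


||u||_L² / ||u'||_L² = 4/π = C_P.

u(x) = 7/3·sin(π/4·x), so u'(x) = 7*π*cos(π*x/4)/12.
Writing u(x) = A·sin(kπx/L) with A = 7/3 and k = 1, use ∫_0^L sin²(kπx/L) dx = L/2 and ∫_0^L cos²(kπx/L) dx = L/2.
u² = 49/9·sin²(π/4·x) and (u')² = 49*π^2/144·cos²(π/4·x), and each of sin², cos² integrates to L/2 = 2 over (0, 4).
∫_0^4 u² dx = 98/9, so ||u||_L² = 7*sqrt(2)/3.
∫_0^4 (u')² dx = 49*π^2/72, so ||u'||_L² = 7*sqrt(2)*π/12.
Ratio ||u||_L² / ||u'||_L² = 4/π.
Sharp Poincaré constant on H^1_0(0, 4) is C_P = L/π = 4/π, achieved by sin(π/4·x).
This is the k = 1 eigenfunction (up to amplitude), so the ratio equals the sharp Poincaré constant exactly.


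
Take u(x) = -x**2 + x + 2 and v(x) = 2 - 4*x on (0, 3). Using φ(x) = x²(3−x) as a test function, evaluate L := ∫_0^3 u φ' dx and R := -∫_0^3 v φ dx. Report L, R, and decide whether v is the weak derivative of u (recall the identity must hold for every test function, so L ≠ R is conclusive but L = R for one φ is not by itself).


LHS = 351/20, RHS = 351/10. No, v is not the weak derivative of u.

u(x) = -x**2 + x + 2, classical derivative u'(x) = 1 - 2*x.
φ(x) = x²(3−x), so φ'(x) = 3*x*(2 - x).
Note φ(0) = φ(3) = 0, so the boundary term u·φ vanishes.
LHS = ∫_0^3 u(x) φ'(x) dx = ∫_0^3 (3*x^4 - 9*x^3 + 12*x) dx. Term by term:
  ∫_0^3 3*x^4 dx = 729/5;  ∫_0^3 -9*x^3 dx = -729/4;  ∫_0^3 12*x dx = 54.
Sum: 729/5 − 729/4 + 54 = 351/20.
So LHS = 351/20.
∫_0^3 v(x) φ(x) dx = ∫_0^3 (4*x^4 - 14*x^3 + 6*x^2) dx. Term by term:
  ∫_0^3 4*x^4 dx = 972/5;  ∫_0^3 -14*x^3 dx = -567/2;  ∫_0^3 6*x^2 dx = 54.
Sum: 972/5 − 567/2 + 54 = -351/10.
So RHS = -∫_0^3 v(x) φ(x) dx = 351/10.
LHS − RHS = -351/20 ≠ 0, so the identity fails.
(For a valid weak derivative the identity must hold for EVERY test function, in particular this one. The failure shows v is NOT the weak derivative of u.)
Correct weak derivative would be u'(x) = 1 - 2*x.


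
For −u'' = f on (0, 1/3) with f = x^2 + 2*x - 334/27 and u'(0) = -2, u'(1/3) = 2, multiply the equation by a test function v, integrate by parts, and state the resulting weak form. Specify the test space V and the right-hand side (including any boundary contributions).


V = H^1(0, 1/3) (v unrestricted at boundary; u is determined up to an additive constant); weak form: ∫_0^1/3 u'v' dx = ∫_0^1/3 (x^2 + 2*x - 334/27) v dx + 2·v(1/3) + 2·v(0) for all v ∈ V.

Multiply both sides by a test function v and integrate from 0 to 1/3:
  ∫_0^1/3 −u''(x) v(x) dx = ∫_0^1/3 f(x) v(x) dx.
Integrate the LHS by parts once:
  ∫_0^1/3 −u'' v dx = −[u'(x) v(x)]_0^1/3 + ∫_0^1/3 u'(x) v'(x) dx.
Thus ∫_0^1/3 u'(x) v'(x) dx = ∫_0^1/3 f(x) v(x) dx + [u'(x) v(x)]_0^1/3.
Choose V so that boundary terms are either known or forced to vanish.
u has inhomogeneous Neumann u'(0) = -2, u'(1/3) = 2. [u' v]_0^1/3 = (2)·v(1/3) − (-2)·v(0) = 2·v(1/3) + 2·v(0). Take V = H^1(0, 1/3); boundary term becomes part of RHS.
Weak formulation: find u (satisfying any essential BC) such that ∫_0^1/3 u'(x) v'(x) dx = ∫_0^1/3 f v dx + 2·v(1/3) + 2·v(0) for all v ∈ V (Neumann data are natural BCs: they enter the RHS as boundary terms).
Substituting f(x) = x^2 + 2*x - 334/27, the right-hand side is ∫_0^1/3 (x^2 + 2*x - 334/27) v dx + 2·v(1/3) + 2·v(0).
Compatibility check (pure Neumann): taking v ≡ 1 ∈ V gives 0 = ∫_0^1/3 f dx + (2) − (-2), i.e. ∫_0^1/3 f dx must equal u'(0) − u'(1/3) = -4. Indeed ∫_0^1/3 (x^2 + 2*x - 334/27) dx = -4, so the data are compatible. The solution is then unique only up to an additive constant (fix it e.g. by requiring ∫_0^1/3 u dx = 0).


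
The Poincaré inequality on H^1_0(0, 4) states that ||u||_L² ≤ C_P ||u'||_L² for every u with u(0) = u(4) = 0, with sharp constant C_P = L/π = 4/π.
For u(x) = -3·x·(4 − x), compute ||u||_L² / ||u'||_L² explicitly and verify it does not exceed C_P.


||u||_L² / ||u'||_L² = 2*sqrt(10)/5 < C_P = 4/π.

u(x) = -3·x·(4 − x), so u'(x) = 6*x - 12.
u(x) = -3·x·(4 − x) vanishes at x = 0 and x = 4, so u ∈ H^1_0(0, 4). Differentiate via the product rule and integrate the resulting polynomials term by term.
  ∫_0^4 u² dx = ∫_0^4 (9*x^4 - 72*x^3 + 144*x^2) dx. Term by term:
    ∫_0^4 9*x^4 dx = 9216/5;  ∫_0^4 -72*x^3 dx = -4608;  ∫_0^4 144*x^2 dx = 3072.
  Sum: 9216/5 − 4608 + 3072 = 1536/5.
  ∫_0^4 (u')² dx = ∫_0^4 (36*x^2 - 144*x + 144) dx. Term by term:
    ∫_0^4 36*x^2 dx = 768;  ∫_0^4 -144*x dx = -1152;  ∫_0^4 144 dx = 576.
  Sum: 768 − 1152 + 576 = 192.
∫_0^4 u² dx = 1536/5, so ||u||_L² = 16*sqrt(30)/5.
∫_0^4 (u')² dx = 192, so ||u'||_L² = 8*sqrt(3).
Ratio ||u||_L² / ||u'||_L² = 2*sqrt(10)/5.
Sharp Poincaré constant on H^1_0(0, 4) is C_P = L/π = 4/π, achieved by sin(π/4·x).
A polynomial bump cannot attain the sharp Poincaré constant (only the first sine eigenfunction does), so the ratio is strictly less than C_P, consistent with ||u||_L² ≤ C_P ||u'||_L².


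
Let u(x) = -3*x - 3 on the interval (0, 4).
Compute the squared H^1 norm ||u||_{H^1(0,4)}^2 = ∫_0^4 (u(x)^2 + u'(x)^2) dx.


||u||_{H^1}^2 = 408

The H^1 norm (squared) on an interval (0, L) is
  ||u||_{H^1}^2 = ∫_0^L u(x)^2 dx + ∫_0^L u'(x)^2 dx.
Compute u'(x) = -3.
Then u(x)^2 = 9*x**2 + 18*x + 9 and u'(x)^2 = 9.
Integrate each monomial from 0 to 4 using ∫_0^4 c·x^n dx = c·4^(n+1)/(n+1):
  ∫_0^4 u(x)^2 dx = ∫_0^4 (9*x^2 + 18*x + 9) dx. Term by term:
    ∫_0^4 9*x^2 dx = 192;  ∫_0^4 18*x dx = 144;  ∫_0^4 9 dx = 36.
  Sum: 192 + 144 + 36 = 372.
  ∫_0^4 u'(x)^2 dx = ∫_0^4 (9) dx. Term by term:
    ∫_0^4 9 dx = 36.
Adding: ||u||_{H^1}^2 = 372 + 36 = 408.


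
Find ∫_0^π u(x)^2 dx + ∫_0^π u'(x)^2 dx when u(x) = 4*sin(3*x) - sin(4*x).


||u||_{H^1(0,π)}^2 = 177*π/2

u'(x) = 12*cos(3*x) - 4*cos(4*x).
Expand u² and (u')² and integrate term by term on (0, π), using: for integers n ≥ 1, ∫_0^π sin²(nx) dx = ∫_0^π cos²(nx) dx = π/2; for n ≠ n', ∫_0^π sin(nx)sin(n'x) dx = ∫_0^π cos(nx)cos(n'x) dx = 0; and by product-to-sum, ∫_0^π sin(nx)cos(n'x) dx = ½∫_0^π [sin((n+n')x) + sin((n−n')x)] dx, which is 0 when n+n' is even and 2n/(n²−n'²) when n+n' is odd (it need not vanish on (0, π)).
  u² squared terms: (-1)²·∫sin(4x)² dx = 1·π/2 = π/2;  (4)²·∫sin(3x)² dx = 16·π/2 = 8*π.
  u² cross terms: 2·(-1)·(4)·∫sin(4x)·sin(3x) dx = -8·(0) = 0.
  So ∫_0^π u² dx = π/2 + 8*π + 0 = 17*π/2.
  (u')² squared terms: (-4)²·∫cos(4x)² dx = 16·π/2 = 8*π;  (12)²·∫cos(3x)² dx = 144·π/2 = 72*π.
  (u')² cross terms: 2·(-4)·(12)·∫cos(4x)·cos(3x) dx = -96·(0) = 0.
  So ∫_0^π (u')² dx = 8*π + 72*π + 0 = 80*π.
||u||_{H^1}^2 = (17*π/2) + (80*π) = 177*π/2.


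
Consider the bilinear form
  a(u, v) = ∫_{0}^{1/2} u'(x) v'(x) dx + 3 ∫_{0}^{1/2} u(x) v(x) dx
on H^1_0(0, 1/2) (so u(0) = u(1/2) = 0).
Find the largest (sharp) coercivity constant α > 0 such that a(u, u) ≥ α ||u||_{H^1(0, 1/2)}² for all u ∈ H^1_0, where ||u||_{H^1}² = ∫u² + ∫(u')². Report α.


α = 1

Coercivity of a(·,·) on H^1_0(0, 1/2) means a(u, u) ≥ α ||u||_{H^1}² for every u ∈ H^1_0.
The interval has length L = 1/2, and Poincaré/coercivity depend only on L. Here a(u, u) = ∫(u')² + (3)·∫u².
Here c = 3 ≥ 1, so a(u,u) = ∫(u')² + c∫u² ≥ ∫(u')² + ∫u² = ||u||_{H^1}², i.e. α = 1 works. No larger α is possible: a(u,u) ≥ α||u||_{H^1}² means (1−α)∫(u')² ≥ (α−c)∫u², and for the modes u_n = sin(nπ(x−x₀)/L) (x₀ the left endpoint) one has ∫u_n²/∫(u_n')² = (L/(nπ))² → 0, so a(u_n,u_n)/||u_n||_{H^1}² → 1. Hence the optimal constant is α = 1.
Therefore α = 1.


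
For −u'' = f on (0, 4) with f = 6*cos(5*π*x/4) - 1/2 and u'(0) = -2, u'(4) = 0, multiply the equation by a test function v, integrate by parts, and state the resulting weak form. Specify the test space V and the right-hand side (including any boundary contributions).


V = H^1(0, 4) (v unrestricted at boundary; u is determined up to an additive constant); weak form: ∫_0^4 u'v' dx = ∫_0^4 (6*cos(5*π*x/4) - 1/2) v dx + 2·v(0) for all v ∈ V.

Multiply both sides by a test function v and integrate from 0 to 4:
  ∫_0^4 −u''(x) v(x) dx = ∫_0^4 f(x) v(x) dx.
Integrate the LHS by parts once:
  ∫_0^4 −u'' v dx = −[u'(x) v(x)]_0^4 + ∫_0^4 u'(x) v'(x) dx.
Thus ∫_0^4 u'(x) v'(x) dx = ∫_0^4 f(x) v(x) dx + [u'(x) v(x)]_0^4.
Choose V so that boundary terms are either known or forced to vanish.
u has inhomogeneous Neumann u'(0) = -2, u'(4) = 0. [u' v]_0^4 = (0)·v(4) − (-2)·v(0) = 2·v(0). Take V = H^1(0, 4); boundary term becomes part of RHS.
Weak formulation: find u (satisfying any essential BC) such that ∫_0^4 u'(x) v'(x) dx = ∫_0^4 f v dx + 2·v(0) for all v ∈ V (Neumann data are natural BCs: they enter the RHS as boundary terms).
Substituting f(x) = 6*cos(5*π*x/4) - 1/2, the right-hand side is ∫_0^4 (6*cos(5*π*x/4) - 1/2) v dx + 2·v(0).
Compatibility check (pure Neumann): taking v ≡ 1 ∈ V gives 0 = ∫_0^4 f dx + (0) − (-2), i.e. ∫_0^4 f dx must equal u'(0) − u'(4) = -2. Indeed ∫_0^4 (6*cos(5*π*x/4) - 1/2) dx = -2, so the data are compatible. The solution is then unique only up to an additive constant (fix it e.g. by requiring ∫_0^4 u dx = 0).


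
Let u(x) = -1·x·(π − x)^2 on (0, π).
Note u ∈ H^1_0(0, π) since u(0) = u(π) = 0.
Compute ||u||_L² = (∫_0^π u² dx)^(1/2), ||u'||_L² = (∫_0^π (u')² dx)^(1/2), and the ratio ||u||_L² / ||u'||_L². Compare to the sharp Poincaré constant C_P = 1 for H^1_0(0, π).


||u||_L² / ||u'||_L² = sqrt(14)*π/14 < C_P = 1.

u(x) = -1·x·(π − x)^2, so u'(x) = (π - 3*x)*(x - π).
u(x) = -1·x·(π − x)^2 vanishes at x = 0 and x = π, so u ∈ H^1_0(0, π). Differentiate via the product rule and integrate the resulting polynomials term by term.
  ∫_0^π u² dx = ∫_0^π (x^6 - 4*π*x^5 + 6*π^2*x^4 - 4*π^3*x^3 + π^4*x^2) dx. Term by term:
    ∫_0^π x^6 dx = π^7/7;  ∫_0^π -4*π*x^5 dx = -2*π^7/3;  ∫_0^π 6*π^2*x^4 dx = 6*π^7/5;
    ∫_0^π -4*π^3*x^3 dx = -π^7;  ∫_0^π π^4*x^2 dx = π^7/3.
  Sum: π^7/7 − 2*π^7/3 + 6*π^7/5 − π^7 + π^7/3 = π^7/105.
  ∫_0^π (u')² dx = ∫_0^π (9*x^4 - 24*π*x^3 + 22*π^2*x^2 - 8*π^3*x + π^4) dx. Term by term:
    ∫_0^π 9*x^4 dx = 9*π^5/5;  ∫_0^π -24*π*x^3 dx = -6*π^5;  ∫_0^π 22*π^2*x^2 dx = 22*π^5/3;
    ∫_0^π -8*π^3*x dx = -4*π^5;  ∫_0^π π^4 dx = π^5.
  Sum: 9*π^5/5 − 6*π^5 + 22*π^5/3 − 4*π^5 + π^5 = 2*π^5/15.
∫_0^π u² dx = π^7/105, so ||u||_L² = sqrt(105)*π^(7/2)/105.
∫_0^π (u')² dx = 2*π^5/15, so ||u'||_L² = sqrt(30)*π^(5/2)/15.
Ratio ||u||_L² / ||u'||_L² = sqrt(14)*π/14.
Sharp Poincaré constant on H^1_0(0, π) is C_P = L/π = 1, achieved by sin(x).
A polynomial bump cannot attain the sharp Poincaré constant (only the first sine eigenfunction does), so the ratio is strictly less than C_P, consistent with ||u||_L² ≤ C_P ||u'||_L².


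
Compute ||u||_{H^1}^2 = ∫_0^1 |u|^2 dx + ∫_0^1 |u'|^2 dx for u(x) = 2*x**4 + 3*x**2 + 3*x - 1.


||u||_{H^1}^2 = 55441/630

The H^1 norm (squared) on an interval (0, L) is
  ||u||_{H^1}^2 = ∫_0^L u(x)^2 dx + ∫_0^L u'(x)^2 dx.
Compute u'(x) = 8*x**3 + 6*x + 3.
Then u(x)^2 = 4*x**8 + 12*x**6 + 12*x**5 + 5*x**4 + 18*x**3 + 3*x**2 - 6*x + 1 and u'(x)^2 = 64*x**6 + 96*x**4 + 48*x**3 + 36*x**2 + 36*x + 9.
Integrate each monomial from 0 to 1 using ∫_0^1 c·x^n dx = c·1^(n+1)/(n+1):
  ∫_0^1 u(x)^2 dx = ∫_0^1 (4*x^8 + 12*x^6 + 12*x^5 + 5*x^4 + 18*x^3 + 3*x^2 - 6*x + 1) dx. Term by term:
    ∫_0^1 4*x^8 dx = 4/9;  ∫_0^1 12*x^6 dx = 12/7;  ∫_0^1 12*x^5 dx = 2;
    ∫_0^1 5*x^4 dx = 1;  ∫_0^1 18*x^3 dx = 9/2;  ∫_0^1 3*x^2 dx = 1;
    ∫_0^1 -6*x dx = -3;  ∫_0^1 1 dx = 1.
  Sum: 4/9 + 12/7 + 2 + 1 + 9/2 + 1 − 3 + 1 = 1091/126.
  ∫_0^1 u'(x)^2 dx = ∫_0^1 (64*x^6 + 96*x^4 + 48*x^3 + 36*x^2 + 36*x + 9) dx. Term by term:
    ∫_0^1 64*x^6 dx = 64/7;  ∫_0^1 96*x^4 dx = 96/5;  ∫_0^1 48*x^3 dx = 12;
    ∫_0^1 36*x^2 dx = 12;  ∫_0^1 36*x dx = 18;  ∫_0^1 9 dx = 9.
  Sum: 64/7 + 96/5 + 12 + 12 + 18 + 9 = 2777/35.
Adding: ||u||_{H^1}^2 = 1091/126 + 2777/35 = 55441/630.


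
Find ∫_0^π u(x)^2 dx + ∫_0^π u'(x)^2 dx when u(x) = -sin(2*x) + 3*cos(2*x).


||u||_{H^1(0,π)}^2 = 25*π

u'(x) = -6*sin(2*x) - 2*cos(2*x).
Expand u² and (u')² and integrate term by term on (0, π), using: for integers n ≥ 1, ∫_0^π sin²(nx) dx = ∫_0^π cos²(nx) dx = π/2; for n ≠ n', ∫_0^π sin(nx)sin(n'x) dx = ∫_0^π cos(nx)cos(n'x) dx = 0; and by product-to-sum, ∫_0^π sin(nx)cos(n'x) dx = ½∫_0^π [sin((n+n')x) + sin((n−n')x)] dx, which is 0 when n+n' is even and 2n/(n²−n'²) when n+n' is odd (it need not vanish on (0, π)).
  u² squared terms: (-1)²·∫sin(2x)² dx = 1·π/2 = π/2;  (3)²·∫cos(2x)² dx = 9·π/2 = 9*π/2.
  u² cross terms: 2·(-1)·(3)·∫sin(2x)·cos(2x) dx = -6·(0) = 0.
  So ∫_0^π u² dx = π/2 + 9*π/2 + 0 = 5*π.
  (u')² squared terms: (-6)²·∫sin(2x)² dx = 36·π/2 = 18*π;  (-2)²·∫cos(2x)² dx = 4·π/2 = 2*π.
  (u')² cross terms: 2·(-6)·(-2)·∫sin(2x)·cos(2x) dx = 24·(0) = 0.
  So ∫_0^π (u')² dx = 18*π + 2*π + 0 = 20*π.
||u||_{H^1}^2 = (5*π) + (20*π) = 25*π.
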